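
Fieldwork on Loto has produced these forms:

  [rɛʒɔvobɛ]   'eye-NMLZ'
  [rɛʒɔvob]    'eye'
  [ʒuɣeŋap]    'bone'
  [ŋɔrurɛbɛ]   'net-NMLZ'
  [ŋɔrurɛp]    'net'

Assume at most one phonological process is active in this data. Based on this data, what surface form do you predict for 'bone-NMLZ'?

In [ŋɔrurɛbɛ] and [ŋɔrurɛp] the final segment of 'net' alternates: [b] ~ [p].
If /b/ were underlying and a rule turned it into [p] in isolation, 'eye' would also alternate; but it has [b] in both [rɛʒɔvobɛ] and [rɛʒɔvob].
The underlying segment must be /p/; voiceless stops become voiced between vowels, yielding [b] there.
The one attested form of 'bone', [ʒuɣeŋap], shows underlying /ʒuɣeŋap/. Applying the same rule between vowels gives [ʒuɣeŋabɛ].

[ʒuɣeŋabɛ]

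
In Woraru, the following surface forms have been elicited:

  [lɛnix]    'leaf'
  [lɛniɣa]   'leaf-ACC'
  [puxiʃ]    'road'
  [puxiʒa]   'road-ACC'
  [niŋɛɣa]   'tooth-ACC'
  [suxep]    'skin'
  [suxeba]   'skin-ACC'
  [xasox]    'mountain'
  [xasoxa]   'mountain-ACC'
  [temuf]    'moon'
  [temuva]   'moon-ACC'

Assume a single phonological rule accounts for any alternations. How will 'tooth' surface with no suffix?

[niŋɛx]

'leaf' shows [x] ~ [ɣ] at the end of the stem ([lɛnix] vs [lɛniɣa]).
The stem 'mountain' ([xasox], [xasoxa]) shows [x] unchanged in both environments, so [x] cannot be basic with [ɣ] derived before the ACC suffix.
The alternation reflects word-final obstruent devoicing: voiced obstruents become voiceless word-finally. /ɣ/ is underlying.
The one attested form of 'tooth', [niŋɛɣa], shows underlying /niŋɛɣ/. Applying the same rule word-finally gives [niŋɛx].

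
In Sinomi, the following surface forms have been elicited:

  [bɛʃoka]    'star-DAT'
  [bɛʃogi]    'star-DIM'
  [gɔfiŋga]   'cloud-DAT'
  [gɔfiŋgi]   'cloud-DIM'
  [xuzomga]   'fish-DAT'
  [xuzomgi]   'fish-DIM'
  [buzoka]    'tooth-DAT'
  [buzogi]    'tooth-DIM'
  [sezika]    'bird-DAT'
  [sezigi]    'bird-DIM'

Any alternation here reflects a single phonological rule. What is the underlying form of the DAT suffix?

The DAT morpheme has two allomorphs, [-ga] and [-ka].
The DIM suffix, which begins with [g], is invariant after every stem; so [g] is not altered by any rule here.
So the underlying form is /-ka/, and voiceless stops become voiced after a nasal.

/-ka/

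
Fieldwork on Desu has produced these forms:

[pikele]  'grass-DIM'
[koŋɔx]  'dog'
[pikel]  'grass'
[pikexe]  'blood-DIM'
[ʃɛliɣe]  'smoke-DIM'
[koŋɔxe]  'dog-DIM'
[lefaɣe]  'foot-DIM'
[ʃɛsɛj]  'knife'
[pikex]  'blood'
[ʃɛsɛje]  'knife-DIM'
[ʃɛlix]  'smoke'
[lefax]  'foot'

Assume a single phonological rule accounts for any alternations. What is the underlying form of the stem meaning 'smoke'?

'smoke' shows [ɣ] ~ [x] at the end of the stem ([ʃɛliɣe] vs [ʃɛlix]).
The stem 'blood' ([pikexe], [pikex]) shows [x] unchanged in both environments, so [x] cannot be basic with [ɣ] derived before the DIM suffix.
So /ɣ/ is underlying, and a rule of word-final obstruent devoicing — voiced obstruents become voiceless word-finally — gives [x].

/ʃɛliɣ/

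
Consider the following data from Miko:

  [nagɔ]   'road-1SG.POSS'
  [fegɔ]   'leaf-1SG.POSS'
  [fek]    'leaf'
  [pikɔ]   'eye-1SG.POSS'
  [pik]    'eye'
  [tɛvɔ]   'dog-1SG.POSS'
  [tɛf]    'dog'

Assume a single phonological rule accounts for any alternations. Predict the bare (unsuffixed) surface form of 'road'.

[nak]

In [fegɔ] and [fek] the final segment of 'leaf' alternates: [g] ~ [k].
If /k/ were underlying and a rule turned it into [g] before the 1SG.POSS suffix, 'eye' would also alternate; but it has [k] in both [pikɔ] and [pik].
The underlying segment must be /g/; voiced obstruents become voiceless word-finally, yielding [k] there.
The one attested form of 'road', [nagɔ], shows underlying /nag/. Applying the same rule word-finally gives [nak].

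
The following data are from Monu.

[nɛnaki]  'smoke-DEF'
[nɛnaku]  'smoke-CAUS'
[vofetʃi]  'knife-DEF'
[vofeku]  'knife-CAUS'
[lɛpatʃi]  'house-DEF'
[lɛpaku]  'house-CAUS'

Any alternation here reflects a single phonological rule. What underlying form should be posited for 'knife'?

In [vofetʃi] and [vofeku] the final segment of 'knife' alternates: [tʃ] ~ [k].
Compare 'smoke', with invariant [k] in [nɛnaki] and [nɛnaku]: an analysis with underlying /k/ and a rule producing [tʃ] before the DEF suffix would wrongly predict alternation here too.
The alternation reflects depalatalization: palato-alveolar /tʃ/ becomes [k] when no front vowel follows. /tʃ/ is underlying.

/vofetʃ/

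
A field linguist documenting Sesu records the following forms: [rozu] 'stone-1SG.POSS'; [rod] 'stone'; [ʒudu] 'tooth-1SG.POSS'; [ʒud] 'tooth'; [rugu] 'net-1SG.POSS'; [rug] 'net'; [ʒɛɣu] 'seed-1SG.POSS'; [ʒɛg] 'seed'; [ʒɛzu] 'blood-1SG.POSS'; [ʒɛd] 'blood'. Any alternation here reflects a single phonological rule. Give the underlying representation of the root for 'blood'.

/ʒɛz/

In [ʒɛzu] and [ʒɛd] the final segment of 'blood' alternates: [z] ~ [d].
If /d/ were underlying and a rule turned it into [z] before the 1SG.POSS suffix, 'tooth' would also alternate; but it has [d] in both [ʒudu] and [ʒud].
The underlying segment must be /z/; voiced fricatives become stops word-finally, yielding [d] there.
So 'blood' = /ʒɛz/.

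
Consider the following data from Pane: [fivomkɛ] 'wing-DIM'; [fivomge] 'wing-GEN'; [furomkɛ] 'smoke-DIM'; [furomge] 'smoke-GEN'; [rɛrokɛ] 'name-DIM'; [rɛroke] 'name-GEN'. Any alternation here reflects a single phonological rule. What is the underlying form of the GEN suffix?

/-ge/

The GEN morpheme has two allomorphs, [-ge] and [-ke].
By contrast the DIM suffix keeps its initial [k] throughout — that segment must be underlying.
So the underlying form is /-ge/, and voiced stops become voiceless after a vowel.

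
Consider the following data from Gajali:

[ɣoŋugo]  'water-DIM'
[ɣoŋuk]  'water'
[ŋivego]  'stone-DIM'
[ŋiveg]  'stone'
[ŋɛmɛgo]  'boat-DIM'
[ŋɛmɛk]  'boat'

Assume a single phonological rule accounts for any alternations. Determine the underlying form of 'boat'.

'boat' shows [g] ~ [k] at the end of the stem ([ŋɛmɛgo] vs [ŋɛmɛk]).
Compare 'stone', with invariant [g] in [ŋivego] and [ŋiveg]: an analysis with underlying /g/ and a rule producing [k] in isolation would wrongly predict alternation here too.
The underlying segment must be /k/; voiceless stops become voiced between vowels, yielding [g] there.
The underlying form of 'boat' is therefore /ŋɛmɛk/.

/ŋɛmɛk/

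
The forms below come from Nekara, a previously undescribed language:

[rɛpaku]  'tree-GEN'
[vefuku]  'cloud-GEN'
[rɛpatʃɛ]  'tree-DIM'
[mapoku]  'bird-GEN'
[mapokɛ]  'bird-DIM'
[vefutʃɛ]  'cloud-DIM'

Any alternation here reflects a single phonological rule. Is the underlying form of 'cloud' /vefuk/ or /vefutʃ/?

The root 'cloud' surfaces as [vefutʃɛ] and [vefuku], with a stem-final [tʃ] ~ [k] alternation.
Compare 'bird', with invariant [k] in [mapokɛ] and [mapoku]: an analysis with underlying /k/ and a rule producing [tʃ] before the DIM suffix would wrongly predict alternation here too.
So /tʃ/ is underlying, and a rule of depalatalization — palato-alveolar /tʃ/ becomes [k] when no front vowel follows — gives [k].

/vefutʃ/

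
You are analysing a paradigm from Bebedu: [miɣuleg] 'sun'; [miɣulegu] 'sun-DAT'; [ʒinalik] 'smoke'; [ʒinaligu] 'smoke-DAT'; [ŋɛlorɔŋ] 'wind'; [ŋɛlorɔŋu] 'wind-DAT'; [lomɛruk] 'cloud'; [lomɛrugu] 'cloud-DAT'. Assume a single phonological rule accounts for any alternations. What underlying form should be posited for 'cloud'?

/lomɛruk/

'cloud' shows [k] ~ [g] at the end of the stem ([lomɛruk] vs [lomɛrugu]).
But 'sun' keeps [g] in both environments ([miɣuleg], [miɣulegu]), so there is no rule changing /g/ to [k] in isolation.
The alternation reflects intervocalic voicing: voiceless stops become voiced between vowels. /k/ is underlying.
Hence 'cloud' is /lomɛruk/ underlyingly.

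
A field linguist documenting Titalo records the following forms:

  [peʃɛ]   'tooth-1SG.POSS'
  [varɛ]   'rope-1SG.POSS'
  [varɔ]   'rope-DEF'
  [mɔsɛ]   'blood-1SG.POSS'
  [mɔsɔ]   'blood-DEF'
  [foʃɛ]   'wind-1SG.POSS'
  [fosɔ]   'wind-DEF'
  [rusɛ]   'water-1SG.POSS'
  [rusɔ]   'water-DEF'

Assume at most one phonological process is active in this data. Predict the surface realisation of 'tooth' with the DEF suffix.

The stem for 'wind' ends in [ʃ] in [foʃɛ] but [s] in [fosɔ].
The stem 'water' ([rusɛ], [rusɔ]) shows [s] unchanged in both environments, so [s] cannot be basic with [ʃ] derived before the 1SG.POSS suffix.
The underlying segment must be /ʃ/; palato-alveolar /ʃ/ becomes [s] when no front vowel follows, yielding [s] there.
The one attested form of 'tooth', [peʃɛ], shows underlying /peʃ/. Applying the same rule when no front vowel follows gives [pesɔ].

[pesɔ]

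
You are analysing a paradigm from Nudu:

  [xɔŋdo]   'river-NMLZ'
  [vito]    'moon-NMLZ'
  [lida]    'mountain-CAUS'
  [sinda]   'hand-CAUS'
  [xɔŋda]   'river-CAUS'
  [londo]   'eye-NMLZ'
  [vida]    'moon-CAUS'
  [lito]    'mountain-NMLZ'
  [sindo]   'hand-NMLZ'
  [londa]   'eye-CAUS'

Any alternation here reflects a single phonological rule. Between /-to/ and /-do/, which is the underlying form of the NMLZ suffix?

/-to/

The NMLZ morpheme has two allomorphs, [-do] and [-to].
The CAUS suffix, which begins with [d], is invariant after every stem; so [d] is not altered by any rule here.
So the underlying form is /-to/, and voiceless stops become voiced after a nasal.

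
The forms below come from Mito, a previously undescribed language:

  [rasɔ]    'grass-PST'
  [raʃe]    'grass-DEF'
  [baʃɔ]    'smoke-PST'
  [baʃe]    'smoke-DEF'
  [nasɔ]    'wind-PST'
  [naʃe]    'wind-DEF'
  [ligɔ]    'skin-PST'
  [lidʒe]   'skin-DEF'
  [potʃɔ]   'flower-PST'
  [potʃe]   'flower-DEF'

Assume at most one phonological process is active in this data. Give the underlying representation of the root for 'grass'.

The stem for 'grass' ends in [s] in [rasɔ] but [ʃ] in [raʃe].
If /ʃ/ were underlying and a rule turned it into [s] before the PST suffix, 'smoke' would also alternate; but it has [ʃ] in both [baʃɔ] and [baʃe].
Therefore /s/ is basic and [ʃ] is derived by palatalization before a front vowel (/g/ and /s/ become palato-alveolar [dʒ] and [ʃ] before a front vowel).

/ras/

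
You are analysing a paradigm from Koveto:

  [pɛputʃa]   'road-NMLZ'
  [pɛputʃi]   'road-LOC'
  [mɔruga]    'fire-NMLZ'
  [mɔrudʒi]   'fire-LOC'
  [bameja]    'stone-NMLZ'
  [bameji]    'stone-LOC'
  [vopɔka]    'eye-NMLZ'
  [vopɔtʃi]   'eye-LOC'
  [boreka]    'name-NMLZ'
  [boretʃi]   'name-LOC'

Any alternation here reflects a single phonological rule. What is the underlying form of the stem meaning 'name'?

The root 'name' surfaces as [boreka] and [boretʃi], with a stem-final [k] ~ [tʃ] alternation.
If /tʃ/ were underlying and a rule turned it into [k] before the NMLZ suffix, 'road' would also alternate; but it has [tʃ] in both [pɛputʃa] and [pɛputʃi].
Therefore /k/ is basic and [tʃ] is derived by palatalization before a front vowel (/k/ and /g/ become palato-alveolar [tʃ] and [dʒ] before a front vowel).
So 'name' = /borek/.

/borek/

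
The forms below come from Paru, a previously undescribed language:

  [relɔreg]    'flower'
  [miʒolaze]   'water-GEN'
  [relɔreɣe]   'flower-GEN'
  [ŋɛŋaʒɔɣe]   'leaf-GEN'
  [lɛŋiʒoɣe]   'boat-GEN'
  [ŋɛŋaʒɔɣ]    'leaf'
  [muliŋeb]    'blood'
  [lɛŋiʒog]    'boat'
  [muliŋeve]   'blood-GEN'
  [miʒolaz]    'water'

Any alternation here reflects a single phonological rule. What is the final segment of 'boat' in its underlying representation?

The root 'boat' surfaces as [lɛŋiʒog] and [lɛŋiʒoɣe], with a stem-final [g] ~ [ɣ] alternation.
Compare 'leaf', with invariant [ɣ] in [ŋɛŋaʒɔɣ] and [ŋɛŋaʒɔɣe]: an analysis with underlying /ɣ/ and a rule producing [g] in isolation would wrongly predict alternation here too.
The underlying segment must be /g/; voiced stops become fricatives between vowels, yielding [ɣ] there.

/g/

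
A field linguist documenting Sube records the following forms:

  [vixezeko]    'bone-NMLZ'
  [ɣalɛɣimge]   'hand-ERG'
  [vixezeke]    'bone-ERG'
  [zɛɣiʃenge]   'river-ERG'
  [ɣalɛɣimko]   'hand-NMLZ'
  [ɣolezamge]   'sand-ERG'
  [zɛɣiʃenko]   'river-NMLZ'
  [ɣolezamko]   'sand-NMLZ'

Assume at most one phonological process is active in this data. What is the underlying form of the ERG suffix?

/-ge/

The ERG morpheme has two allomorphs, [-ge] and [-ke].
By contrast the NMLZ suffix keeps its initial [k] throughout — that segment must be underlying.
So the underlying form is /-ge/, and voiced stops become voiceless after a vowel.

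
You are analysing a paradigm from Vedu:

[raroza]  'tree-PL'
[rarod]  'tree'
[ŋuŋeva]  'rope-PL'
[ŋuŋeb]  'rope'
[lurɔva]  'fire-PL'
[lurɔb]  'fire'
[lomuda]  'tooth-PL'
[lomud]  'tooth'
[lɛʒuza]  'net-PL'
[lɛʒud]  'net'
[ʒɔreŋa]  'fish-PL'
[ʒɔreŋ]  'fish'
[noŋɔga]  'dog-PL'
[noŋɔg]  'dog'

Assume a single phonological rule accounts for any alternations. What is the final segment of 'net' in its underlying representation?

'net' shows [z] ~ [d] at the end of the stem ([lɛʒuza] vs [lɛʒud]).
But 'tooth' keeps [d] in both environments ([lomuda], [lomud]), so there is no rule changing /d/ to [z] before the PL suffix.
The alternation reflects word-final hardening: voiced fricatives become stops word-finally. /z/ is underlying.

/z/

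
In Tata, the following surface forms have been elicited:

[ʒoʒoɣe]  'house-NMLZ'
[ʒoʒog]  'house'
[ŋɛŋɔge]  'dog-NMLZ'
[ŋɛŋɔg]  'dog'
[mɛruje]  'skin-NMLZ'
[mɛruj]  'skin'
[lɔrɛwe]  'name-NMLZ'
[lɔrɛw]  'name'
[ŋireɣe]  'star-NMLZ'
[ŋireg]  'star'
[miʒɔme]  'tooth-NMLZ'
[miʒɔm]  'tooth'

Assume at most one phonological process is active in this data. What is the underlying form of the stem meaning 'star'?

In [ŋireɣe] and [ŋireg] the final segment of 'star' alternates: [ɣ] ~ [g].
Compare 'dog', with invariant [g] in [ŋɛŋɔge] and [ŋɛŋɔg]: an analysis with underlying /g/ and a rule producing [ɣ] before the NMLZ suffix would wrongly predict alternation here too.
Therefore /ɣ/ is basic and [g] is derived by word-final hardening (voiced fricatives become stops word-finally).
Hence 'star' is /ŋireɣ/ underlyingly.

/ŋireɣ/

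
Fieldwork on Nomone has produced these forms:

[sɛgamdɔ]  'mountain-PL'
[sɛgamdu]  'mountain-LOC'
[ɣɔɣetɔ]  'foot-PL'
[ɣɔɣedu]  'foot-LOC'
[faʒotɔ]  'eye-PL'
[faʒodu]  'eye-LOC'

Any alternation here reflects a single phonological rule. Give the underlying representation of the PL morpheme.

/-tɔ/

The PL morpheme has two allomorphs, [-dɔ] and [-tɔ].
By contrast the LOC suffix keeps its initial [d] throughout — that segment must be underlying.
So the underlying form is /-tɔ/, and voiceless stops become voiced after a nasal.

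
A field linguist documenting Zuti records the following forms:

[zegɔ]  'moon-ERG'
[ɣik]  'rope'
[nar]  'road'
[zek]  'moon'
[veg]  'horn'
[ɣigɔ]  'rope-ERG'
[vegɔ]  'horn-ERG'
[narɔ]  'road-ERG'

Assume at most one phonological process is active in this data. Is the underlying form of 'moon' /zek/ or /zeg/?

/zek/

The root 'moon' surfaces as [zegɔ] and [zek], with a stem-final [g] ~ [k] alternation.
Compare 'horn', with invariant [g] in [vegɔ] and [veg]: an analysis with underlying /g/ and a rule producing [k] in isolation would wrongly predict alternation here too.
The underlying segment must be /k/; voiceless stops become voiced between vowels, yielding [g] there.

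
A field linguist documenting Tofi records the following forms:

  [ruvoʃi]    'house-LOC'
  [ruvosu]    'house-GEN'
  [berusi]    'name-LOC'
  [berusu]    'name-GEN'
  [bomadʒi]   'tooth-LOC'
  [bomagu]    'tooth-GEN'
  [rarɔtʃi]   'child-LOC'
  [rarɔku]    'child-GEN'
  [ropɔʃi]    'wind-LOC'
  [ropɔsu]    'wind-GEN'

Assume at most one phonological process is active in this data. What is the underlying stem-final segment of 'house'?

/ʃ/

The stem for 'house' ends in [ʃ] in [ruvoʃi] but [s] in [ruvosu].
If /s/ were underlying and a rule turned it into [ʃ] before the LOC suffix, 'name' would also alternate; but it has [s] in both [berusi] and [berusu].
Therefore /ʃ/ is basic and [s] is derived by depalatalization (palato-alveolar /tʃ/, /dʒ/ and /ʃ/ become [k], [g] and [s] when no front vowel follows).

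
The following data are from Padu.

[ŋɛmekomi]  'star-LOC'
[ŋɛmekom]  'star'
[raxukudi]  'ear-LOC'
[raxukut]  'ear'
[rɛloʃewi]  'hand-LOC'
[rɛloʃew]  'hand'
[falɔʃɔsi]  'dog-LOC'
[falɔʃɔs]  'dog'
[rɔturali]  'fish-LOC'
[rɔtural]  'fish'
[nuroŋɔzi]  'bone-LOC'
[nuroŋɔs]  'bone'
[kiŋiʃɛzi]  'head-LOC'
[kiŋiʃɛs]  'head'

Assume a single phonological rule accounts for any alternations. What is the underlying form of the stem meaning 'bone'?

The root 'bone' surfaces as [nuroŋɔzi] and [nuroŋɔs], with a stem-final [z] ~ [s] alternation.
The stem 'dog' ([falɔʃɔsi], [falɔʃɔs]) shows [s] unchanged in both environments, so [s] cannot be basic with [z] derived before the LOC suffix.
Therefore /z/ is basic and [s] is derived by word-final obstruent devoicing (voiced obstruents become voiceless word-finally).

/nuroŋɔz/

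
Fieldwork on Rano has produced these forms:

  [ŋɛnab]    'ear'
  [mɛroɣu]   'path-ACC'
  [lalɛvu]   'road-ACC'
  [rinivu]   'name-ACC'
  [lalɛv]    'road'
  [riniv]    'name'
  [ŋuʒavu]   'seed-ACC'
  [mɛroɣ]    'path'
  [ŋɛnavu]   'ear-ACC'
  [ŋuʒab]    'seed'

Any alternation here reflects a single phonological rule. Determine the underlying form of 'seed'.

'seed' shows [v] ~ [b] at the end of the stem ([ŋuʒavu] vs [ŋuʒab]).
But 'name' keeps [v] in both environments ([rinivu], [riniv]), so there is no rule changing /v/ to [b] in isolation.
Therefore /b/ is basic and [v] is derived by intervocalic spirantization (voiced stops become fricatives between vowels).

/ŋuʒab/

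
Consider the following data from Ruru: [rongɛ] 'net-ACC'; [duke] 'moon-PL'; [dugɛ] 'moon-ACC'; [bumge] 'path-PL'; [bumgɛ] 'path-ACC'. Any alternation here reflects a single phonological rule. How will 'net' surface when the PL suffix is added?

[ronge]

The PL suffix surfaces as [-ge] and [-ke], depending on the final segment of the stem.
The ACC suffix, which begins with [g], is invariant after every stem; so [g] is not altered by any rule here.
The PL suffix is therefore /-ke/ underlyingly, with post-nasal voicing: voiceless stops become voiced after a nasal.
After 'net', which ends in a nasal, the suffix surfaces as [-ge], giving [ronge].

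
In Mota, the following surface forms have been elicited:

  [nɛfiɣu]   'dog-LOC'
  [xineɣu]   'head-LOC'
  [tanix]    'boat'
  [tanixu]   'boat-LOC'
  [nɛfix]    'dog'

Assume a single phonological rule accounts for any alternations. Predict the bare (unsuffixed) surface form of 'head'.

The stem for 'dog' ends in [ɣ] in [nɛfiɣu] but [x] in [nɛfix].
If /x/ were underlying and a rule turned it into [ɣ] before the LOC suffix, 'boat' would also alternate; but it has [x] in both [tanixu] and [tanix].
The alternation reflects word-final obstruent devoicing: voiced obstruents become voiceless word-finally. /ɣ/ is underlying.
The one attested form of 'head', [xineɣu], shows underlying /xineɣ/. Applying the same rule word-finally gives [xinex].

[xinex]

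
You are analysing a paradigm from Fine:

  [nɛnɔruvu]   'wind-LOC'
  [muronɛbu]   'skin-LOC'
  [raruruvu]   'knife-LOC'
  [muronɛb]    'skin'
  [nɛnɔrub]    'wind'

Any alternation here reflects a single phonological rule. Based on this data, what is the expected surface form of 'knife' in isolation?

The stem for 'wind' ends in [v] in [nɛnɔruvu] but [b] in [nɛnɔrub].
Compare 'skin', with invariant [b] in [muronɛbu] and [muronɛb]: an analysis with underlying /b/ and a rule producing [v] before the LOC suffix would wrongly predict alternation here too.
So /v/ is underlying, and a rule of word-final hardening — voiced fricatives become stops word-finally — gives [b].
The one attested form of 'knife', [raruruvu], shows underlying /raruruv/. Applying the same rule word-finally gives [rarurub].

[rarurub]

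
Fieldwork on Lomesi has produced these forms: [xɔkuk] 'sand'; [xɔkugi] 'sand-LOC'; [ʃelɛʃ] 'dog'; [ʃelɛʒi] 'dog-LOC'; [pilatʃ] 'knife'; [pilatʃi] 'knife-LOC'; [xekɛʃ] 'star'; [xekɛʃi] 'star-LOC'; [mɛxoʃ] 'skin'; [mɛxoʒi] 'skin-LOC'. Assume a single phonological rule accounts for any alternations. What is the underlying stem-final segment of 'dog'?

/ʒ/

'dog' shows [ʃ] ~ [ʒ] at the end of the stem ([ʃelɛʃ] vs [ʃelɛʒi]).
If /ʃ/ were underlying and a rule turned it into [ʒ] before the LOC suffix, 'star' would also alternate; but it has [ʃ] in both [xekɛʃ] and [xekɛʃi].
So /ʒ/ is underlying, and a rule of word-final obstruent devoicing — voiced obstruents become voiceless word-finally — gives [ʃ].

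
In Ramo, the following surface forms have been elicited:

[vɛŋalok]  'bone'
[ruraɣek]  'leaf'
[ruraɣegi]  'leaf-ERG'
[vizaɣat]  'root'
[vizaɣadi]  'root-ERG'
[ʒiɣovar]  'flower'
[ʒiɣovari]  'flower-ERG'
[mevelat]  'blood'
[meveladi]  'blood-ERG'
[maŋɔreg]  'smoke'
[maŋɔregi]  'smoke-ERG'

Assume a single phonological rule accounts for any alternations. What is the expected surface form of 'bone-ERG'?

In [ruraɣek] and [ruraɣegi] the final segment of 'leaf' alternates: [k] ~ [g].
Compare 'smoke', with invariant [g] in [maŋɔreg] and [maŋɔregi]: an analysis with underlying /g/ and a rule producing [k] in isolation would wrongly predict alternation here too.
The underlying segment must be /k/; voiceless stops become voiced between vowels, yielding [g] there.
From [vɛŋalok] the stem 'bone' is /vɛŋalok/; between vowels this yields [vɛŋalogi].

[vɛŋalogi]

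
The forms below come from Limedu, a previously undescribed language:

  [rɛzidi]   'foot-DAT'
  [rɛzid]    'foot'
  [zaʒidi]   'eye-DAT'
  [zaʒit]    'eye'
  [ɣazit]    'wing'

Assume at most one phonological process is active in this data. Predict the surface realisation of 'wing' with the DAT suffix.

'eye' shows [d] ~ [t] at the end of the stem ([zaʒidi] vs [zaʒit]).
But 'foot' keeps [d] in both environments ([rɛzidi], [rɛzid]), so there is no rule changing /d/ to [t] in isolation.
The underlying segment must be /t/; voiceless stops become voiced between vowels, yielding [d] there.
From [ɣazit] the stem 'wing' is /ɣazit/; between vowels this yields [ɣazidi].

[ɣazidi]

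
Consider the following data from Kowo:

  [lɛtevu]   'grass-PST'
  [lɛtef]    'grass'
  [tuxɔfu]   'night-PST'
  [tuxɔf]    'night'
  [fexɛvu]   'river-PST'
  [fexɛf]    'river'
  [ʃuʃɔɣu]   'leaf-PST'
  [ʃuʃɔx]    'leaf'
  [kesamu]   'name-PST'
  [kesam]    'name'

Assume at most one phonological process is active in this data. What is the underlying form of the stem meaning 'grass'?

The root 'grass' surfaces as [lɛtevu] and [lɛtef], with a stem-final [v] ~ [f] alternation.
But 'night' keeps [f] in both environments ([tuxɔfu], [tuxɔf]), so there is no rule changing /f/ to [v] before the PST suffix.
So /v/ is underlying, and a rule of word-final obstruent devoicing — voiced obstruents become voiceless word-finally — gives [f].

/lɛtev/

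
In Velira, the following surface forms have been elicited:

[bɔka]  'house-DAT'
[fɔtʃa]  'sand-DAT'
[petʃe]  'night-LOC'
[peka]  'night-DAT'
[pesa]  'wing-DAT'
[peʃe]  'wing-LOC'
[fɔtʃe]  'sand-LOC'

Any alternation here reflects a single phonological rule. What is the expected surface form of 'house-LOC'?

[bɔtʃe]

The stem for 'night' ends in [tʃ] in [petʃe] but [k] in [peka].
But 'sand' keeps [tʃ] in both environments ([fɔtʃe], [fɔtʃa]), so there is no rule changing /tʃ/ to [k] before the DAT suffix.
Therefore /k/ is basic and [tʃ] is derived by palatalization before a front vowel (/k/ and /s/ become palato-alveolar [tʃ] and [ʃ] before a front vowel).
From [bɔka] the stem 'house' is /bɔk/; before a front vowel this yields [bɔtʃe].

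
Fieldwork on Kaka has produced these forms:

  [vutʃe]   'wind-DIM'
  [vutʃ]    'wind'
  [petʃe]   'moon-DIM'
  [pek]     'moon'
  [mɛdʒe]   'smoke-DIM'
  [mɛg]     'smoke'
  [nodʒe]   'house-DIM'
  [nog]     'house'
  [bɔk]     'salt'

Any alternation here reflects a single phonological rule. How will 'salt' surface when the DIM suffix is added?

The root 'moon' surfaces as [petʃe] and [pek], with a stem-final [tʃ] ~ [k] alternation.
The stem 'wind' ([vutʃe], [vutʃ]) shows [tʃ] unchanged in both environments, so [tʃ] cannot be basic with [k] derived in isolation.
Therefore /k/ is basic and [tʃ] is derived by palatalization before a front vowel (/k/ and /g/ become palato-alveolar [tʃ] and [dʒ] before a front vowel).
From [bɔk] the stem 'salt' is /bɔk/; before a front vowel this yields [bɔtʃe].

[bɔtʃe]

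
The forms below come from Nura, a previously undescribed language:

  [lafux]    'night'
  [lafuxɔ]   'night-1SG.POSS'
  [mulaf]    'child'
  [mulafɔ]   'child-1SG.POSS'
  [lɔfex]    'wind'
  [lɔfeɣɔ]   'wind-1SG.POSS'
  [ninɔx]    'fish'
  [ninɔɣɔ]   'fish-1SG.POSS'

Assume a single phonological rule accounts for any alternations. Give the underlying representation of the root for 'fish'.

The stem for 'fish' ends in [x] in [ninɔx] but [ɣ] in [ninɔɣɔ].
The stem 'night' ([lafux], [lafuxɔ]) shows [x] unchanged in both environments, so [x] cannot be basic with [ɣ] derived before the 1SG.POSS suffix.
So /ɣ/ is underlying, and a rule of word-final obstruent devoicing — voiced obstruents become voiceless word-finally — gives [x].

/ninɔɣ/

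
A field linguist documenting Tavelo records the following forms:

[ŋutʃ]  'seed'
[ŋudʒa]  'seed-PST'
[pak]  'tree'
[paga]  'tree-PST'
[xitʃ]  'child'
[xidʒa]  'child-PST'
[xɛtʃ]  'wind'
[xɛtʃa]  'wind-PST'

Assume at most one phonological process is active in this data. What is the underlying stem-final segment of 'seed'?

/dʒ/

In [ŋutʃ] and [ŋudʒa] the final segment of 'seed' alternates: [tʃ] ~ [dʒ].
Compare 'wind', with invariant [tʃ] in [xɛtʃ] and [xɛtʃa]: an analysis with underlying /tʃ/ and a rule producing [dʒ] before the PST suffix would wrongly predict alternation here too.
The alternation reflects word-final obstruent devoicing: voiced obstruents become voiceless word-finally. /dʒ/ is underlying.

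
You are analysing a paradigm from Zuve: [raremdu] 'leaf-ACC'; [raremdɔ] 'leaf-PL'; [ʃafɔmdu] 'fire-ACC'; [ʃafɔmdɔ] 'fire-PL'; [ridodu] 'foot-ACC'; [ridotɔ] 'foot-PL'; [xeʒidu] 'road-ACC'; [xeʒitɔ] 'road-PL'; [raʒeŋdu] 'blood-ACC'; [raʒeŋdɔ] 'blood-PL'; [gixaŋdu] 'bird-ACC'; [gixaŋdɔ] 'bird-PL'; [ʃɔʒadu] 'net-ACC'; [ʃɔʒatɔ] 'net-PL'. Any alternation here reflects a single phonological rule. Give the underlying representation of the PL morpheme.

The PL morpheme has two allomorphs, [-dɔ] and [-tɔ].
The ACC suffix, which begins with [d], is invariant after every stem; so [d] is not altered by any rule here.
The PL suffix is therefore /-tɔ/ underlyingly, with post-nasal voicing: voiceless stops become voiced after a nasal.

/-tɔ/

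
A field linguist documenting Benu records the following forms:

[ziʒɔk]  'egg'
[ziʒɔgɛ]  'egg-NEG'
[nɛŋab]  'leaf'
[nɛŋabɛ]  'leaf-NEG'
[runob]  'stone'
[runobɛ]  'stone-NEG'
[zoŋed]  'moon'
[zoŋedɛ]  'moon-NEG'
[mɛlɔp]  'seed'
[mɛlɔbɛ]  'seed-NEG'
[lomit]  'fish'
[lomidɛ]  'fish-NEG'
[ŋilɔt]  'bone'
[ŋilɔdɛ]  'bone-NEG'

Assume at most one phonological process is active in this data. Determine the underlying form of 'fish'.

'fish' shows [t] ~ [d] at the end of the stem ([lomit] vs [lomidɛ]).
But 'moon' keeps [d] in both environments ([zoŋed], [zoŋedɛ]), so there is no rule changing /d/ to [t] in isolation.
The underlying segment must be /t/; voiceless stops become voiced between vowels, yielding [d] there.

/lomit/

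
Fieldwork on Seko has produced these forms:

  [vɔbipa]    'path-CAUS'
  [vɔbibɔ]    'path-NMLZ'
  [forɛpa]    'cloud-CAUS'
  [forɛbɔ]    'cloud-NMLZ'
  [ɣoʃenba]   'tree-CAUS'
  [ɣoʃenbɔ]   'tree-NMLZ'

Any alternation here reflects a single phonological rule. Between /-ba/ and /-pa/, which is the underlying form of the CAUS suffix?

The CAUS morpheme has two allomorphs, [-ba] and [-pa].
The NMLZ suffix, which begins with [b], is invariant after every stem; so [b] is not altered by any rule here.
So the underlying form is /-pa/, and voiceless stops become voiced after a nasal.

/-pa/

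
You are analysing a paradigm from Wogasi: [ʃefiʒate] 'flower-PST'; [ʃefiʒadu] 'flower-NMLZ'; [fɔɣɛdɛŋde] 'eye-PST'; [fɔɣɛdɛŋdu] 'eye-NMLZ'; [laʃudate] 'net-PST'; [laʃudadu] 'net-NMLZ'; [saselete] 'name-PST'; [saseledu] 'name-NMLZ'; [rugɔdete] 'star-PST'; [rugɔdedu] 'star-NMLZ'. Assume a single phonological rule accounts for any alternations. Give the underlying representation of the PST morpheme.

The PST suffix surfaces as [-de] and [-te], depending on the final segment of the stem.
The NMLZ suffix, which begins with [d], is invariant after every stem; so [d] is not altered by any rule here.
The PST suffix is therefore /-te/ underlyingly, with post-nasal voicing: voiceless stops become voiced after a nasal.

/-te/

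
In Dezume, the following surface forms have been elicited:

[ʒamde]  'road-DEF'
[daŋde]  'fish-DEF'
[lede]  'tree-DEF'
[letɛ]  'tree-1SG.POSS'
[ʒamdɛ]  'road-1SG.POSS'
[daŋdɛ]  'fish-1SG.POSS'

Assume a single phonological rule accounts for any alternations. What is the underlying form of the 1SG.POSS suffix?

/-tɛ/

The 1SG.POSS morpheme has two allomorphs, [-dɛ] and [-tɛ].
By contrast the DEF suffix keeps its initial [d] throughout — that segment must be underlying.
The 1SG.POSS suffix is therefore /-tɛ/ underlyingly, with post-nasal voicing: voiceless stops become voiced after a nasal.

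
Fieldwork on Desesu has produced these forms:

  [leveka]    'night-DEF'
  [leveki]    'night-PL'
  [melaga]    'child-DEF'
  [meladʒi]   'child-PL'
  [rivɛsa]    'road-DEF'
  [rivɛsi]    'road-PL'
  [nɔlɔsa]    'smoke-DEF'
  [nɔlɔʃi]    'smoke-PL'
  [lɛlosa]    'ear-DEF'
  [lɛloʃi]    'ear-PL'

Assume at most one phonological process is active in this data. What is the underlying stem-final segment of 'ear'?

'ear' shows [s] ~ [ʃ] at the end of the stem ([lɛlosa] vs [lɛloʃi]).
Compare 'road', with invariant [s] in [rivɛsa] and [rivɛsi]: an analysis with underlying /s/ and a rule producing [ʃ] before the PL suffix would wrongly predict alternation here too.
So /ʃ/ is underlying, and a rule of depalatalization — palato-alveolar /dʒ/ and /ʃ/ become [g] and [s] when no front vowel follows — gives [s].

/ʃ/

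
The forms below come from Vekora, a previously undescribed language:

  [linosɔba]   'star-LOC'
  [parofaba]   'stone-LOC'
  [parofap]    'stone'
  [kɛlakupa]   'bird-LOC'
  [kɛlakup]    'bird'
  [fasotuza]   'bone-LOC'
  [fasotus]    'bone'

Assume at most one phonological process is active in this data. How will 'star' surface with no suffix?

In [parofaba] and [parofap] the final segment of 'stone' alternates: [b] ~ [p].
Compare 'bird', with invariant [p] in [kɛlakupa] and [kɛlakup]: an analysis with underlying /p/ and a rule producing [b] before the LOC suffix would wrongly predict alternation here too.
The underlying segment must be /b/; voiced obstruents become voiceless word-finally, yielding [p] there.
From [linosɔba] the stem 'star' is /linosɔb/; word-finally this yields [linosɔp].

[linosɔp]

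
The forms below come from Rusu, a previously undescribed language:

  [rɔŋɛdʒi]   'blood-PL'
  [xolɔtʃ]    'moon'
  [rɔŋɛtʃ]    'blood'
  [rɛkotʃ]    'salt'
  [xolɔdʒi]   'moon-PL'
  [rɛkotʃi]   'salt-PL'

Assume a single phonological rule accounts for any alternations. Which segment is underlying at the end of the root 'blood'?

/dʒ/

The stem for 'blood' ends in [dʒ] in [rɔŋɛdʒi] but [tʃ] in [rɔŋɛtʃ].
But 'salt' keeps [tʃ] in both environments ([rɛkotʃi], [rɛkotʃ]), so there is no rule changing /tʃ/ to [dʒ] before the PL suffix.
Therefore /dʒ/ is basic and [tʃ] is derived by word-final obstruent devoicing (voiced obstruents become voiceless word-finally).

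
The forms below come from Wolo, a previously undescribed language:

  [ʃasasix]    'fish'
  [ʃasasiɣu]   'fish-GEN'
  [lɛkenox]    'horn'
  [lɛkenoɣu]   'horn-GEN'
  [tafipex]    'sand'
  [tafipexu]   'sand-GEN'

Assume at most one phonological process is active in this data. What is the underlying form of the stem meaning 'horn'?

The root 'horn' surfaces as [lɛkenox] and [lɛkenoɣu], with a stem-final [x] ~ [ɣ] alternation.
If /x/ were underlying and a rule turned it into [ɣ] before the GEN suffix, 'sand' would also alternate; but it has [x] in both [tafipex] and [tafipexu].
So /ɣ/ is underlying, and a rule of word-final obstruent devoicing — voiced obstruents become voiceless word-finally — gives [x].

/lɛkenoɣ/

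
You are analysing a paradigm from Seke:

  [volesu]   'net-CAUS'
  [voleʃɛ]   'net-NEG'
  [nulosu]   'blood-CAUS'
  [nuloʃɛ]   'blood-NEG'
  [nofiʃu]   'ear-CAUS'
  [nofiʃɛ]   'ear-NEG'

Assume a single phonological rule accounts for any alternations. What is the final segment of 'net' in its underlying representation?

/s/

The root 'net' surfaces as [volesu] and [voleʃɛ], with a stem-final [s] ~ [ʃ] alternation.
But 'ear' keeps [ʃ] in both environments ([nofiʃu], [nofiʃɛ]), so there is no rule changing /ʃ/ to [s] before the CAUS suffix.
The alternation reflects palatalization before a front vowel: /s/ becomes palato-alveolar [ʃ] before a front vowel. /s/ is underlying.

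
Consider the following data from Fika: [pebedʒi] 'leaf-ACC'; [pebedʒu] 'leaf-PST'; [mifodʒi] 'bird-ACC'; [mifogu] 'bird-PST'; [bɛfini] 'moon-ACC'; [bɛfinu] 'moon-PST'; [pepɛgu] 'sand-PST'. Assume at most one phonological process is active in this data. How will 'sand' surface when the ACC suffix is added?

In [mifodʒi] and [mifogu] the final segment of 'bird' alternates: [dʒ] ~ [g].
Compare 'leaf', with invariant [dʒ] in [pebedʒi] and [pebedʒu]: an analysis with underlying /dʒ/ and a rule producing [g] before the PST suffix would wrongly predict alternation here too.
So /g/ is underlying, and a rule of palatalization before a front vowel — /g/ becomes palato-alveolar [dʒ] before a front vowel — gives [dʒ].
From [pepɛgu] the stem 'sand' is /pepɛg/; before a front vowel this yields [pepɛdʒi].

[pepɛdʒi]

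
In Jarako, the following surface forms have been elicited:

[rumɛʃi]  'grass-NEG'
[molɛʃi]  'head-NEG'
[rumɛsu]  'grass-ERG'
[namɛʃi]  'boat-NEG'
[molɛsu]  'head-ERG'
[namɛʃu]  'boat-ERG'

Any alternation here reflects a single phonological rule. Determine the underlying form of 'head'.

/molɛs/

'head' shows [s] ~ [ʃ] at the end of the stem ([molɛsu] vs [molɛʃi]).
The stem 'boat' ([namɛʃu], [namɛʃi]) shows [ʃ] unchanged in both environments, so [ʃ] cannot be basic with [s] derived before the ERG suffix.
The underlying segment must be /s/; /s/ becomes palato-alveolar [ʃ] before a front vowel, yielding [ʃ] there.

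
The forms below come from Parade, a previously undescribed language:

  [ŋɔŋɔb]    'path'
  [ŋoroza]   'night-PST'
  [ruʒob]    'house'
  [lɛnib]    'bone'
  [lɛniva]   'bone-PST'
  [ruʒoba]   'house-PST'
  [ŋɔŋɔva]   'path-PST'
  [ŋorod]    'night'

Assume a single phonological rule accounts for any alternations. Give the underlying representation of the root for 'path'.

/ŋɔŋɔv/

'path' shows [v] ~ [b] at the end of the stem ([ŋɔŋɔva] vs [ŋɔŋɔb]).
The stem 'house' ([ruʒoba], [ruʒob]) shows [b] unchanged in both environments, so [b] cannot be basic with [v] derived before the PST suffix.
The underlying segment must be /v/; voiced fricatives become stops word-finally, yielding [b] there.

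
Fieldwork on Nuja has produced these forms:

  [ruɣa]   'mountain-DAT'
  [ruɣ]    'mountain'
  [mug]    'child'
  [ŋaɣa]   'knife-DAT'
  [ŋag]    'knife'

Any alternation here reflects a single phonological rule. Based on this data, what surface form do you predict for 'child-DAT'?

[muɣa]

The root 'knife' surfaces as [ŋag] and [ŋaɣa], with a stem-final [g] ~ [ɣ] alternation.
But 'mountain' keeps [ɣ] in both environments ([ruɣ], [ruɣa]), so there is no rule changing /ɣ/ to [g] in isolation.
So /g/ is underlying, and a rule of intervocalic spirantization — voiced stops become fricatives between vowels — gives [ɣ].
The one attested form of 'child', [mug], shows underlying /mug/. Applying the same rule between vowels gives [muɣa].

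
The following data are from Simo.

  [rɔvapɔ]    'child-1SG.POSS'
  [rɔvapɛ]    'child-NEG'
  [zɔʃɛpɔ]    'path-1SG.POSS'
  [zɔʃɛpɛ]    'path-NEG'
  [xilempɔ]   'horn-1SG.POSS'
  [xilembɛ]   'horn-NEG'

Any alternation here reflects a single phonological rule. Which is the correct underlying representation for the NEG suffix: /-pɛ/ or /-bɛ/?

/-bɛ/

The NEG morpheme has two allomorphs, [-bɛ] and [-pɛ].
The 1SG.POSS suffix, which begins with [p], is invariant after every stem; so [p] is not altered by any rule here.
So the underlying form is /-bɛ/, and voiced stops become voiceless after a vowel.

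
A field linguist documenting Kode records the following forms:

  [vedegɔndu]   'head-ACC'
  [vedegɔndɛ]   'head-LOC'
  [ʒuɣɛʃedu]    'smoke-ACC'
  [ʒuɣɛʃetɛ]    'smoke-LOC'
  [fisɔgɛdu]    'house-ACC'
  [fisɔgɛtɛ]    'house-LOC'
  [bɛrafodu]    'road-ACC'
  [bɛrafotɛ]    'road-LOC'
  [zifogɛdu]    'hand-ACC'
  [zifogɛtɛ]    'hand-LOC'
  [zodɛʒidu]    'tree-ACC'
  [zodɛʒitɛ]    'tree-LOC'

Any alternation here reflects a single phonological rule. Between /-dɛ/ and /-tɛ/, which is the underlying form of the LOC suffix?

/-tɛ/

The LOC suffix surfaces as [-dɛ] and [-tɛ], depending on the final segment of the stem.
By contrast the ACC suffix keeps its initial [d] throughout — that segment must be underlying.
So the underlying form is /-tɛ/, and voiceless stops become voiced after a nasal.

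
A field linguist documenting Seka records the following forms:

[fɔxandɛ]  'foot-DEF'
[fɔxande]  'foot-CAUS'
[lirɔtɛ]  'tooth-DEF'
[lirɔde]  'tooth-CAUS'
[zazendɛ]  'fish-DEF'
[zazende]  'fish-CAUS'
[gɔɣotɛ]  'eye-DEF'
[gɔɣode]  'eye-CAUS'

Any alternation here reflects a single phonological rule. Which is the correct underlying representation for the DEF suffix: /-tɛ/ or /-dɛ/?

The DEF morpheme has two allomorphs, [-dɛ] and [-tɛ].
The CAUS suffix, which begins with [d], is invariant after every stem; so [d] is not altered by any rule here.
The DEF suffix is therefore /-tɛ/ underlyingly, with post-nasal voicing: voiceless stops become voiced after a nasal.

/-tɛ/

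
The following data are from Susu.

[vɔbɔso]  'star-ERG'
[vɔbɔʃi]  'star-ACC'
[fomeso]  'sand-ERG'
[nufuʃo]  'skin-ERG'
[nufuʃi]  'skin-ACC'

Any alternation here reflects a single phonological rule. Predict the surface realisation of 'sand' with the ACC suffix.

'star' shows [s] ~ [ʃ] at the end of the stem ([vɔbɔso] vs [vɔbɔʃi]).
The stem 'skin' ([nufuʃo], [nufuʃi]) shows [ʃ] unchanged in both environments, so [ʃ] cannot be basic with [s] derived before the ERG suffix.
The underlying segment must be /s/; /s/ becomes palato-alveolar [ʃ] before a front vowel, yielding [ʃ] there.
From [fomeso] the stem 'sand' is /fomes/; before a front vowel this yields [fomeʃi].

[fomeʃi]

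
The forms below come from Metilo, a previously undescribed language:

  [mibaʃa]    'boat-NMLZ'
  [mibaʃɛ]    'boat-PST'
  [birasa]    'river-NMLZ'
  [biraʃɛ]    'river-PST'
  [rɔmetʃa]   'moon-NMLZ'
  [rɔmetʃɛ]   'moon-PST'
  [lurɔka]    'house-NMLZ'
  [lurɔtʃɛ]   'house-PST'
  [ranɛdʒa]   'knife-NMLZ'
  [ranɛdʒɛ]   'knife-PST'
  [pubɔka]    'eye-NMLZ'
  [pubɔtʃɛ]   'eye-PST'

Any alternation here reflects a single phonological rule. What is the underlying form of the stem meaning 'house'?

/lurɔk/

The stem for 'house' ends in [k] in [lurɔka] but [tʃ] in [lurɔtʃɛ].
If /tʃ/ were underlying and a rule turned it into [k] before the NMLZ suffix, 'moon' would also alternate; but it has [tʃ] in both [rɔmetʃa] and [rɔmetʃɛ].
The underlying segment must be /k/; /k/ and /s/ become palato-alveolar [tʃ] and [ʃ] before a front vowel, yielding [tʃ] there.
So 'house' = /lurɔk/.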